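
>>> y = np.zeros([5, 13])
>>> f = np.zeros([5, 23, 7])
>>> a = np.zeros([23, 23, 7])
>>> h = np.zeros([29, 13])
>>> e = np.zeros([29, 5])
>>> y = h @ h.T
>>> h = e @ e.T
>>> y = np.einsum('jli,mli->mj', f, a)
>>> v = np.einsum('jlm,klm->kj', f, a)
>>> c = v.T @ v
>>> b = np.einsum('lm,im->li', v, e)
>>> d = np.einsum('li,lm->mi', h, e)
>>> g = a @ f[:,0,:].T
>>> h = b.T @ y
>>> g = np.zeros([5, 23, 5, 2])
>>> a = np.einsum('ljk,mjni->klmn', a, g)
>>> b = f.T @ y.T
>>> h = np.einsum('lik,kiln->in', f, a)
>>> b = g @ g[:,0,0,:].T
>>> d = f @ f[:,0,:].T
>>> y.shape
(23, 5)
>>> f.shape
(5, 23, 7)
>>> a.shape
(7, 23, 5, 5)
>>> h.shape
(23, 5)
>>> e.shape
(29, 5)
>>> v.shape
(23, 5)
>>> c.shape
(5, 5)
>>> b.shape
(5, 23, 5, 5)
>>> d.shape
(5, 23, 5)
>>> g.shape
(5, 23, 5, 2)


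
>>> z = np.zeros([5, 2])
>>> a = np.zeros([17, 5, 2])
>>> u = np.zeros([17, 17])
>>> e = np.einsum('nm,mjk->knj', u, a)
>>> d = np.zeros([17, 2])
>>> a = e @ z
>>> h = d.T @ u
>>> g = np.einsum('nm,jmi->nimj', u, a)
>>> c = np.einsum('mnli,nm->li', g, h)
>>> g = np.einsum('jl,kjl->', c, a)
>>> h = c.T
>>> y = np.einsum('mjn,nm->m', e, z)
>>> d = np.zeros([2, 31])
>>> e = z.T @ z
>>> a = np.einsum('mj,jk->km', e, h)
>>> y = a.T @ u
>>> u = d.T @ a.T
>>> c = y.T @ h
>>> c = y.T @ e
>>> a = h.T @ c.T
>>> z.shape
(5, 2)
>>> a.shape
(17, 17)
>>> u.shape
(31, 17)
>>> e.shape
(2, 2)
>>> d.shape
(2, 31)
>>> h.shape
(2, 17)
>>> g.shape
()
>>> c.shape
(17, 2)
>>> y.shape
(2, 17)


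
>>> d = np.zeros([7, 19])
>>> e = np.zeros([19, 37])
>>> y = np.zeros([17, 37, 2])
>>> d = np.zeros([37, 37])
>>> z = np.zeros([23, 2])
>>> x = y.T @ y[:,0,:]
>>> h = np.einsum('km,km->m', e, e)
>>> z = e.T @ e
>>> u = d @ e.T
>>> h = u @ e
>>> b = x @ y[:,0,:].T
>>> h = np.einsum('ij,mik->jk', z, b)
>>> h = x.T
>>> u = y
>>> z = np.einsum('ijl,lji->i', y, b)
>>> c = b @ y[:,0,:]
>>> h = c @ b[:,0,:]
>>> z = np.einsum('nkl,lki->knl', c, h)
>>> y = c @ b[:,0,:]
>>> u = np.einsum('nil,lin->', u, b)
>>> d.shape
(37, 37)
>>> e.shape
(19, 37)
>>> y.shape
(2, 37, 17)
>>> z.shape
(37, 2, 2)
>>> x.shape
(2, 37, 2)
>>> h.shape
(2, 37, 17)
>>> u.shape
()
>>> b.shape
(2, 37, 17)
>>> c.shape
(2, 37, 2)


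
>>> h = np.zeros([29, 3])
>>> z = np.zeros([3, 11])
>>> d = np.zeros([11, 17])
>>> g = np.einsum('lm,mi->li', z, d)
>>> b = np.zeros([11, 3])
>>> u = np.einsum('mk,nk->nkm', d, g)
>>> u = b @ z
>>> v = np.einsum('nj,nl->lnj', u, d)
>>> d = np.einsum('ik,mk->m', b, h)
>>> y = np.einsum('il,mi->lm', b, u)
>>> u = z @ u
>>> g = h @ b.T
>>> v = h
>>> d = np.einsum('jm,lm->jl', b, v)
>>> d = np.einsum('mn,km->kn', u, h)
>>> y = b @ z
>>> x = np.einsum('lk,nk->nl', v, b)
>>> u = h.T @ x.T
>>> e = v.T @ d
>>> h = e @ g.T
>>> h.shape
(3, 29)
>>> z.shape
(3, 11)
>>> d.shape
(29, 11)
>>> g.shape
(29, 11)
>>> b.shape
(11, 3)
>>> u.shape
(3, 11)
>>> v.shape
(29, 3)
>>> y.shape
(11, 11)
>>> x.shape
(11, 29)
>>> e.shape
(3, 11)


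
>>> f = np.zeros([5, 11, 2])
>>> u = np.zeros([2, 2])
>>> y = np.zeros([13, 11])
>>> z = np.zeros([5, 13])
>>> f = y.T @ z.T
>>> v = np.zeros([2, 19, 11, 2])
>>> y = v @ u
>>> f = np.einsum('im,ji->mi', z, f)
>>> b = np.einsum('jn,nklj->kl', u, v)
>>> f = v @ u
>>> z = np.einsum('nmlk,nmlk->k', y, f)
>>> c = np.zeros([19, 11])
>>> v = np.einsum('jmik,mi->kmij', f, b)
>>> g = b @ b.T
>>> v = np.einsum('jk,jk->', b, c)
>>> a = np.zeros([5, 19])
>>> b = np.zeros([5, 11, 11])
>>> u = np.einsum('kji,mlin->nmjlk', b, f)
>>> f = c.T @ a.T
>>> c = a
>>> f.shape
(11, 5)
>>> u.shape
(2, 2, 11, 19, 5)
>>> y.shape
(2, 19, 11, 2)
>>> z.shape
(2,)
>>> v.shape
()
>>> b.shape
(5, 11, 11)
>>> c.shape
(5, 19)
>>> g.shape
(19, 19)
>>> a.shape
(5, 19)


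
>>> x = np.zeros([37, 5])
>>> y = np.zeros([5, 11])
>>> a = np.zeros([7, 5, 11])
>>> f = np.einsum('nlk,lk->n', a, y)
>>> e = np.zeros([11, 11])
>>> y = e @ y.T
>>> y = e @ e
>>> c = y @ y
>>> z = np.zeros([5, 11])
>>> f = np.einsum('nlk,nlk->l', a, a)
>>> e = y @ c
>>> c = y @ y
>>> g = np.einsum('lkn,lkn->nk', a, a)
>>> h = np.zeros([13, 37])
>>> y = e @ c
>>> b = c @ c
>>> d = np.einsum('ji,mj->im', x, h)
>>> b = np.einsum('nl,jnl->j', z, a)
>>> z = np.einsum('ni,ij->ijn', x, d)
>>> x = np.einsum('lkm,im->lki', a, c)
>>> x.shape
(7, 5, 11)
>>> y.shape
(11, 11)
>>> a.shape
(7, 5, 11)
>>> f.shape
(5,)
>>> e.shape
(11, 11)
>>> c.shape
(11, 11)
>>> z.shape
(5, 13, 37)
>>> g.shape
(11, 5)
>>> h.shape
(13, 37)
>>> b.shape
(7,)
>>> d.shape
(5, 13)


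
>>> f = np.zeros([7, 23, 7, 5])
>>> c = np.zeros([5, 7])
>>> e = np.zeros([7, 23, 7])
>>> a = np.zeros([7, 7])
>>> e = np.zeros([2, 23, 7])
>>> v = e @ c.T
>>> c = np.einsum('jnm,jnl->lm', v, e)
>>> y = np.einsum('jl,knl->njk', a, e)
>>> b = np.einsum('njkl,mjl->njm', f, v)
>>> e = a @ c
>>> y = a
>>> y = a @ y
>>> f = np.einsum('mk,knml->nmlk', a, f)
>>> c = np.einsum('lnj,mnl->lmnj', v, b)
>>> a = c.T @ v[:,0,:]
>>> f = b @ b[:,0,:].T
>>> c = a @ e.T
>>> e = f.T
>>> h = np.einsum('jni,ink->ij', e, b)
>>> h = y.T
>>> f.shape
(7, 23, 7)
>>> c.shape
(5, 23, 7, 7)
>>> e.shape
(7, 23, 7)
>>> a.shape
(5, 23, 7, 5)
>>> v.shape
(2, 23, 5)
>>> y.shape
(7, 7)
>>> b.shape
(7, 23, 2)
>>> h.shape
(7, 7)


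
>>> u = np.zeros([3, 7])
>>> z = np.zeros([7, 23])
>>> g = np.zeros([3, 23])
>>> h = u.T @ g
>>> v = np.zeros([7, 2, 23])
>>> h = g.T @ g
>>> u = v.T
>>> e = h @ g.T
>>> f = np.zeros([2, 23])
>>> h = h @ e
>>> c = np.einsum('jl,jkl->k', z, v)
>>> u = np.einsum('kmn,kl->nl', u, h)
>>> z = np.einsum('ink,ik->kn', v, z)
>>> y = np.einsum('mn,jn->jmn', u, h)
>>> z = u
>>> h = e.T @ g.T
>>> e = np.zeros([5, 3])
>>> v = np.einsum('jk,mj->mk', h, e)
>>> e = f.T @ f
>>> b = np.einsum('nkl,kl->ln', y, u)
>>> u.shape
(7, 3)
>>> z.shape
(7, 3)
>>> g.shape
(3, 23)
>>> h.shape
(3, 3)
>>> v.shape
(5, 3)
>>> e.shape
(23, 23)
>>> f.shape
(2, 23)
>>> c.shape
(2,)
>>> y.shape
(23, 7, 3)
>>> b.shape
(3, 23)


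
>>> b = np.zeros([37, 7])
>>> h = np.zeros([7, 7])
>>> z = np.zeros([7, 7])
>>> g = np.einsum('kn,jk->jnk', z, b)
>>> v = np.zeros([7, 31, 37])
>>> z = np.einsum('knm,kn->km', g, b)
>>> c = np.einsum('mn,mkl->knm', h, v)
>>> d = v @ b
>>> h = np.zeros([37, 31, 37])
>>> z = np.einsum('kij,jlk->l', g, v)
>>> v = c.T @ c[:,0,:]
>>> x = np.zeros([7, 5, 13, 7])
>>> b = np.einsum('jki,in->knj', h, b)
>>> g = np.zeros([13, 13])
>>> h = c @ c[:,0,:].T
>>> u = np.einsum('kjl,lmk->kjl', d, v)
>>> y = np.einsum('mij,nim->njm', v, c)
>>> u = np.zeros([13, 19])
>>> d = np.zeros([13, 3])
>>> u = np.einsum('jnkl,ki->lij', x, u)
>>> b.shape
(31, 7, 37)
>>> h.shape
(31, 7, 31)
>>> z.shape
(31,)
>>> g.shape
(13, 13)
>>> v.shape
(7, 7, 7)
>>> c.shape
(31, 7, 7)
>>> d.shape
(13, 3)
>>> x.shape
(7, 5, 13, 7)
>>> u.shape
(7, 19, 7)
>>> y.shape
(31, 7, 7)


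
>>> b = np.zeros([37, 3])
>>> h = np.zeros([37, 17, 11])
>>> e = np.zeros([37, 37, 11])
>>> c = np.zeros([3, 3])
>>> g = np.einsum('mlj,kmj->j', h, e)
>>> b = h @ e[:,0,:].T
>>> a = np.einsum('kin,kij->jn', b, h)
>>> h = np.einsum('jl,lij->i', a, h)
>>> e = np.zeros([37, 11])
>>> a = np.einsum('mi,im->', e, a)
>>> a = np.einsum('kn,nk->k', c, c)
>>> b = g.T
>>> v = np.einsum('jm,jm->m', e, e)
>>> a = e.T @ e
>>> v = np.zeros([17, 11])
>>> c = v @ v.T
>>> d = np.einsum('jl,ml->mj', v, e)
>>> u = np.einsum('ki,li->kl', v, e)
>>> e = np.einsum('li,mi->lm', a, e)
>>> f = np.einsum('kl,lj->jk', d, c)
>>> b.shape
(11,)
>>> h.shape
(17,)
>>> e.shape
(11, 37)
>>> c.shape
(17, 17)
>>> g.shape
(11,)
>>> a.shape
(11, 11)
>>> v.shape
(17, 11)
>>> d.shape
(37, 17)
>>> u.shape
(17, 37)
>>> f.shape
(17, 37)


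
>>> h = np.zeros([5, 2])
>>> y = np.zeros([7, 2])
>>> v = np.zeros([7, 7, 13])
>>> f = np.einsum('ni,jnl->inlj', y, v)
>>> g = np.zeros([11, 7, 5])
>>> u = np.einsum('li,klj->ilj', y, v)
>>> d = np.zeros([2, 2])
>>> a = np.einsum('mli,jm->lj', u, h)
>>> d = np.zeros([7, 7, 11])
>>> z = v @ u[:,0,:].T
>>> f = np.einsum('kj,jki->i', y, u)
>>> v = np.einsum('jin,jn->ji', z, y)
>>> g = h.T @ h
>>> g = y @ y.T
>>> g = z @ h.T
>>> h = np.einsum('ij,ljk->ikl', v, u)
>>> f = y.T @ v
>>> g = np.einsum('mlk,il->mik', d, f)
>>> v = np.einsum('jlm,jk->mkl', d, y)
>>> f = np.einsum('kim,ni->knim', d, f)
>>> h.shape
(7, 13, 2)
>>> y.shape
(7, 2)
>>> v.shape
(11, 2, 7)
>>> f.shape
(7, 2, 7, 11)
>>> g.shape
(7, 2, 11)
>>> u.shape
(2, 7, 13)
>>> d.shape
(7, 7, 11)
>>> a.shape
(7, 5)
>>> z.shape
(7, 7, 2)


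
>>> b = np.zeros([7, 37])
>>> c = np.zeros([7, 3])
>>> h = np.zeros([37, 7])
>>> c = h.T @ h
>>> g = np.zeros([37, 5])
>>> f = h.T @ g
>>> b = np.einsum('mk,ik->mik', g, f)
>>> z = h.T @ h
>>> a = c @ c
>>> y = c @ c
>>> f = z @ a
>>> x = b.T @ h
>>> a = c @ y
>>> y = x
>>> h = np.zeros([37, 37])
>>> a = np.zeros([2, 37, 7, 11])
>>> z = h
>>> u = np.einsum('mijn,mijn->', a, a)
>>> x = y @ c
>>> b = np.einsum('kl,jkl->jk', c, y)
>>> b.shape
(5, 7)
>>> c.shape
(7, 7)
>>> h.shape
(37, 37)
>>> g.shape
(37, 5)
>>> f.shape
(7, 7)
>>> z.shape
(37, 37)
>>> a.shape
(2, 37, 7, 11)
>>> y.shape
(5, 7, 7)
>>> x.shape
(5, 7, 7)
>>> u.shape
()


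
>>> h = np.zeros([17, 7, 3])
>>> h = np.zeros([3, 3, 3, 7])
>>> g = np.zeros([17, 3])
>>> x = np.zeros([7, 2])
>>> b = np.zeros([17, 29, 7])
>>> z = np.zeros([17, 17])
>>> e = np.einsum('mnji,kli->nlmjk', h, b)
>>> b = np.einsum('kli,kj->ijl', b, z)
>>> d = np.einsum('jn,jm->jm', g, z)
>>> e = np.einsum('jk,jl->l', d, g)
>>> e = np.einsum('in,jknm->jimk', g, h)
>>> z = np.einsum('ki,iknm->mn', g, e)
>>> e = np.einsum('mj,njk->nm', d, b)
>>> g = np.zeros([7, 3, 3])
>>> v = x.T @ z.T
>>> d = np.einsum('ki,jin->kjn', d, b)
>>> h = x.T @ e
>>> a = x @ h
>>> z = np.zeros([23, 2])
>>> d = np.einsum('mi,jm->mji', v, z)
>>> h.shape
(2, 17)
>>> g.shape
(7, 3, 3)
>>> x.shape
(7, 2)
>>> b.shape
(7, 17, 29)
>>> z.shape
(23, 2)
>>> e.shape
(7, 17)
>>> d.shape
(2, 23, 3)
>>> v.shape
(2, 3)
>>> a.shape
(7, 17)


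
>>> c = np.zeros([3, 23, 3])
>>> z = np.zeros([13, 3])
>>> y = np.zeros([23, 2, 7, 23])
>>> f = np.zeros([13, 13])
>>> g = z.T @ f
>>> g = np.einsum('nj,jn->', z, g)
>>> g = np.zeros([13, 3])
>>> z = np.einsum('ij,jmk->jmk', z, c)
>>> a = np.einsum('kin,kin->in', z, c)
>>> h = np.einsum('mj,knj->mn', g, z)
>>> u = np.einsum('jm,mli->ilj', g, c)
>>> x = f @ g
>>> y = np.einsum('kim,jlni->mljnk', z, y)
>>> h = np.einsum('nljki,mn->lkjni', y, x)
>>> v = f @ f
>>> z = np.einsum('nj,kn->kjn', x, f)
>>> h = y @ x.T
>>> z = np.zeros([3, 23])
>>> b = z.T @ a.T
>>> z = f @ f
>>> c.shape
(3, 23, 3)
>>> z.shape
(13, 13)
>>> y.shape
(3, 2, 23, 7, 3)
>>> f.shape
(13, 13)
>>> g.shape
(13, 3)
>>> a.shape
(23, 3)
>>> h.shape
(3, 2, 23, 7, 13)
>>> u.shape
(3, 23, 13)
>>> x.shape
(13, 3)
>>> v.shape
(13, 13)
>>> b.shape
(23, 23)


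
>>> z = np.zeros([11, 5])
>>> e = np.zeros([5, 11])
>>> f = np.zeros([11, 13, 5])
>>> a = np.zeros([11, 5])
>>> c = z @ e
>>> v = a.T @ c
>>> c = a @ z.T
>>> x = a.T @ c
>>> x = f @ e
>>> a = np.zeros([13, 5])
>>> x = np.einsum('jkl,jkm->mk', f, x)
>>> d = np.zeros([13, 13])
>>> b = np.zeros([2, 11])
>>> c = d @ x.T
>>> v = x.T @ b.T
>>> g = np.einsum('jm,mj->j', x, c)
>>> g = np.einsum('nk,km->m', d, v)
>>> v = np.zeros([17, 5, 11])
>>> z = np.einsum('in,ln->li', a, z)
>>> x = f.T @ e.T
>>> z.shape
(11, 13)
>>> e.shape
(5, 11)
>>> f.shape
(11, 13, 5)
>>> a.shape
(13, 5)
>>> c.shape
(13, 11)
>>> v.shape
(17, 5, 11)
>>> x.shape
(5, 13, 5)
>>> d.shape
(13, 13)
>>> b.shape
(2, 11)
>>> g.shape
(2,)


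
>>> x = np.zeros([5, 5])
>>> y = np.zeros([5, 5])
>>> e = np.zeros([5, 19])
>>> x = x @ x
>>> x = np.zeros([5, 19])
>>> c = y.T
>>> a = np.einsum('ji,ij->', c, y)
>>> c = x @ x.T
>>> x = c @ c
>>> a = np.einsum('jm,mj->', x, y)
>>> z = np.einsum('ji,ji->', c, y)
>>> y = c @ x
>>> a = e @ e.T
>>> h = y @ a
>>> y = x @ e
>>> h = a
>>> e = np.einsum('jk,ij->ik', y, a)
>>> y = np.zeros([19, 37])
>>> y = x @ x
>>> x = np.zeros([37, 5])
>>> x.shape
(37, 5)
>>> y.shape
(5, 5)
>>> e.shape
(5, 19)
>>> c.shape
(5, 5)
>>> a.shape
(5, 5)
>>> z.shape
()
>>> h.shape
(5, 5)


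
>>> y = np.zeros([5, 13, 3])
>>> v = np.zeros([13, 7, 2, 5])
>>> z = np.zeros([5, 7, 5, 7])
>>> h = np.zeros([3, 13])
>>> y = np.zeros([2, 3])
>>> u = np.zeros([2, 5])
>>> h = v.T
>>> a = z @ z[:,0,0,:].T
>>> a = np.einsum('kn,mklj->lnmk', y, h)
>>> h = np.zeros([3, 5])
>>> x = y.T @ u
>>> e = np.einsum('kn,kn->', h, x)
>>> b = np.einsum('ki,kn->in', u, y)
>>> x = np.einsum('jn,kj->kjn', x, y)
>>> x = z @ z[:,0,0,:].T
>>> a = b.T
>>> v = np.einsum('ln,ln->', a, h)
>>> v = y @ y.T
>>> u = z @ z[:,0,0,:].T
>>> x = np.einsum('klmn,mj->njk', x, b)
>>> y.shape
(2, 3)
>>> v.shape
(2, 2)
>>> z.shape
(5, 7, 5, 7)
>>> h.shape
(3, 5)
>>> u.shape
(5, 7, 5, 5)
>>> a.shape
(3, 5)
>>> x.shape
(5, 3, 5)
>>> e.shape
()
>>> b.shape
(5, 3)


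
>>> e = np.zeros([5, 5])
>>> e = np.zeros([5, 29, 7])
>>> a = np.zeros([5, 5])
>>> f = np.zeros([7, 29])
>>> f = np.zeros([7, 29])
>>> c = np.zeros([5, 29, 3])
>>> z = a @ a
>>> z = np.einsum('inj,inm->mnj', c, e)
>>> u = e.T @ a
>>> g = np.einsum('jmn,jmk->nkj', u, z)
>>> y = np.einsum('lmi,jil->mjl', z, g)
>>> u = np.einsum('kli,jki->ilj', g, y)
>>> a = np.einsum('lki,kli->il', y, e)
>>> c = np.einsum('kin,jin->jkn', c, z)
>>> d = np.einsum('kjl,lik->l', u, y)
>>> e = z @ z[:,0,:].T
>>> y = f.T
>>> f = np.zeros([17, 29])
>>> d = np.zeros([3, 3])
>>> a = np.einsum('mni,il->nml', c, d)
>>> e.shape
(7, 29, 7)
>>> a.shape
(5, 7, 3)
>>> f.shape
(17, 29)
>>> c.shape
(7, 5, 3)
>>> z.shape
(7, 29, 3)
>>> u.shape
(7, 3, 29)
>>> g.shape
(5, 3, 7)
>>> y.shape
(29, 7)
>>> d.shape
(3, 3)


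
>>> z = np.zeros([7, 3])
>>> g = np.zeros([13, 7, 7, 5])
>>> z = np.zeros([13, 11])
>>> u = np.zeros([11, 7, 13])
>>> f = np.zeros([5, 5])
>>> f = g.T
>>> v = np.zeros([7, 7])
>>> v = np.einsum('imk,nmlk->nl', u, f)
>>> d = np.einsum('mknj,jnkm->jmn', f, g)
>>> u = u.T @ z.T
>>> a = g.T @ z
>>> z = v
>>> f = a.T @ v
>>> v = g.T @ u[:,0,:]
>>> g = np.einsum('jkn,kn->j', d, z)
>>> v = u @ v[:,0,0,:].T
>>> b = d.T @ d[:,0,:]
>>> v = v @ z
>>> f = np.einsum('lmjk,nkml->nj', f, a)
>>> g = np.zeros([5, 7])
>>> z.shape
(5, 7)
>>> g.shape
(5, 7)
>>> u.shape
(13, 7, 13)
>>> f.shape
(5, 7)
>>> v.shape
(13, 7, 7)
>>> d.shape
(13, 5, 7)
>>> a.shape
(5, 7, 7, 11)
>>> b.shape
(7, 5, 7)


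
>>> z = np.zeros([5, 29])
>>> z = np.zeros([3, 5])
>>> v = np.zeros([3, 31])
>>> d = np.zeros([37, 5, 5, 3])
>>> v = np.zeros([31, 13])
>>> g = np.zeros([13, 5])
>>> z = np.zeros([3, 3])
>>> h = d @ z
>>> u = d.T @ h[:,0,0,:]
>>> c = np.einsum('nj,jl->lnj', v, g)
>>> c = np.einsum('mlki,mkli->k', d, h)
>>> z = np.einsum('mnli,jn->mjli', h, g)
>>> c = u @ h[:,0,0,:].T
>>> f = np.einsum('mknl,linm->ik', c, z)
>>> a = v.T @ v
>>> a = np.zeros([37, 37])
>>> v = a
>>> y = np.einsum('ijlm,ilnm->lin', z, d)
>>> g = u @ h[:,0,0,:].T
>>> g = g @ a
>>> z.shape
(37, 13, 5, 3)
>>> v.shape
(37, 37)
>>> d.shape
(37, 5, 5, 3)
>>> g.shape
(3, 5, 5, 37)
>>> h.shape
(37, 5, 5, 3)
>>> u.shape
(3, 5, 5, 3)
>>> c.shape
(3, 5, 5, 37)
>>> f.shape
(13, 5)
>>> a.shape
(37, 37)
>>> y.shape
(5, 37, 5)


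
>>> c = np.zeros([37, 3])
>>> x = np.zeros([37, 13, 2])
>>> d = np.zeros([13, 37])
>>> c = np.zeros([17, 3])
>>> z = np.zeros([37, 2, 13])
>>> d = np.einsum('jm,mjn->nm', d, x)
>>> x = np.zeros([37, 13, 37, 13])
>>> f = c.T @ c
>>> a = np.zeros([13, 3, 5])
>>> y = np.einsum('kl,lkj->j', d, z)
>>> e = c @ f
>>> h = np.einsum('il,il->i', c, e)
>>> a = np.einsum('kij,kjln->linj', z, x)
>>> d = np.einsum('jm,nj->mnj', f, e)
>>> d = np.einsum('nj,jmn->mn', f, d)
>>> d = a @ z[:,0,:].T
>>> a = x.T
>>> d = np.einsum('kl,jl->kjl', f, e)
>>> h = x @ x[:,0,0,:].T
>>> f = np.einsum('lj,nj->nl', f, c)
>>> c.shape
(17, 3)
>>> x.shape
(37, 13, 37, 13)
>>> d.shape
(3, 17, 3)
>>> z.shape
(37, 2, 13)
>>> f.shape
(17, 3)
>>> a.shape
(13, 37, 13, 37)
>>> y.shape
(13,)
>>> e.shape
(17, 3)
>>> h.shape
(37, 13, 37, 37)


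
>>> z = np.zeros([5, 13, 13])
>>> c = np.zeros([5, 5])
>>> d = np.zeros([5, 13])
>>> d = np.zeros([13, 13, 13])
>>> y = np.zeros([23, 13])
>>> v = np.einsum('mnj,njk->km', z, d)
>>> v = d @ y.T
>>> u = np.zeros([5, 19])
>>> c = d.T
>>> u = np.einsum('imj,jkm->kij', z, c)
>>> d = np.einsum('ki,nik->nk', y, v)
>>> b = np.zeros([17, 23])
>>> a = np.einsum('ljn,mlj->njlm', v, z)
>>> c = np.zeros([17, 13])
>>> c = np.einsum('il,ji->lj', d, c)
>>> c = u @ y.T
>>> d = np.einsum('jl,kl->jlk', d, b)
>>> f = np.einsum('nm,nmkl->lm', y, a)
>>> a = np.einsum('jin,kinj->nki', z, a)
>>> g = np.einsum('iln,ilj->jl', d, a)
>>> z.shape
(5, 13, 13)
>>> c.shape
(13, 5, 23)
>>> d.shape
(13, 23, 17)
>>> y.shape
(23, 13)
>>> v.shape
(13, 13, 23)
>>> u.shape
(13, 5, 13)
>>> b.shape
(17, 23)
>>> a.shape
(13, 23, 13)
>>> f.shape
(5, 13)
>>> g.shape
(13, 23)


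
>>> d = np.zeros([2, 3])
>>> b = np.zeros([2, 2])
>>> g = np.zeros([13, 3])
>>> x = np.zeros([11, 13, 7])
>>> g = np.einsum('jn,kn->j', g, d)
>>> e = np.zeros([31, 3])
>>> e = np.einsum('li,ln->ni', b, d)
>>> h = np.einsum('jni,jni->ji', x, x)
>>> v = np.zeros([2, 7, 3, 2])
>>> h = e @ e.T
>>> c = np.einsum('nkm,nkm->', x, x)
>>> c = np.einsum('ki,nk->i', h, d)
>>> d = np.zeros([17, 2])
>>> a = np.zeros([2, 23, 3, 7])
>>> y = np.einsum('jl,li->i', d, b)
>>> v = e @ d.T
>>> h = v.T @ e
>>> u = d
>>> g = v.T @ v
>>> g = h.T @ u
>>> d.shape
(17, 2)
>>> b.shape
(2, 2)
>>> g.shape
(2, 2)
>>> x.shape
(11, 13, 7)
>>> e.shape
(3, 2)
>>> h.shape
(17, 2)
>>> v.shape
(3, 17)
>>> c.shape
(3,)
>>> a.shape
(2, 23, 3, 7)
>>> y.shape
(2,)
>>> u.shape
(17, 2)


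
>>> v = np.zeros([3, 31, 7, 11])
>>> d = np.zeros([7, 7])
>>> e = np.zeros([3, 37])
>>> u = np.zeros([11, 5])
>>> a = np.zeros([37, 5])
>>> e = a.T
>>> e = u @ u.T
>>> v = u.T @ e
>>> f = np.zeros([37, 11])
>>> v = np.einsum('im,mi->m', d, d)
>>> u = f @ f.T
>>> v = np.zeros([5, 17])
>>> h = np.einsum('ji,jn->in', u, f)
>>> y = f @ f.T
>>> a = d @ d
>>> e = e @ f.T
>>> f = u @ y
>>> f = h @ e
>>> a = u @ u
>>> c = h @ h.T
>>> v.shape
(5, 17)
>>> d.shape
(7, 7)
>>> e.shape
(11, 37)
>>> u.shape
(37, 37)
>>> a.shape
(37, 37)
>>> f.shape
(37, 37)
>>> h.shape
(37, 11)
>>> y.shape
(37, 37)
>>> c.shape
(37, 37)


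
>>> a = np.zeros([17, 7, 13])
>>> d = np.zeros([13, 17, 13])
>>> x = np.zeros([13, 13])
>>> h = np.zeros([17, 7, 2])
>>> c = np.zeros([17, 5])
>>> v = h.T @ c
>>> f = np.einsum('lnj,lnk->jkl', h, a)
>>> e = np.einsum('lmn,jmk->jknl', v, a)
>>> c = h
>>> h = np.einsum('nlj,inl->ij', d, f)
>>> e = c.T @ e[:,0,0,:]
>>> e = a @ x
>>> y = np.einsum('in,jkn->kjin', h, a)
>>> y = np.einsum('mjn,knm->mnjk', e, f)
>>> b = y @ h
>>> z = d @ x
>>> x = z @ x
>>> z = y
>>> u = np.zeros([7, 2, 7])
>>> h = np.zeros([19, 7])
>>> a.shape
(17, 7, 13)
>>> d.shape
(13, 17, 13)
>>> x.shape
(13, 17, 13)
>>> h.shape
(19, 7)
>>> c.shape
(17, 7, 2)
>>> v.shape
(2, 7, 5)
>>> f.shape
(2, 13, 17)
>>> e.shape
(17, 7, 13)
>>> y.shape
(17, 13, 7, 2)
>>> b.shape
(17, 13, 7, 13)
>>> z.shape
(17, 13, 7, 2)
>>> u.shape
(7, 2, 7)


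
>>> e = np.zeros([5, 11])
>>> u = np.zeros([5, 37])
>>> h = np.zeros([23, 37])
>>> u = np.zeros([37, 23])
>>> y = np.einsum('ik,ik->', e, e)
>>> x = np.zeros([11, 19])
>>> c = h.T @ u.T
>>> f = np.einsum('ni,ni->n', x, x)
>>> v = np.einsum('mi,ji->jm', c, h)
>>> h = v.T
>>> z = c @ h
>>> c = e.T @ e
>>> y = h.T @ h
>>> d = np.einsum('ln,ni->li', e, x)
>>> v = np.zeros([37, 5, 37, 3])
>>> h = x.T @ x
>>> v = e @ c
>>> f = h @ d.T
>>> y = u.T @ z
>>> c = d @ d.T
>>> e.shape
(5, 11)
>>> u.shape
(37, 23)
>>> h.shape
(19, 19)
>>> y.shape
(23, 23)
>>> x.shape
(11, 19)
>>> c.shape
(5, 5)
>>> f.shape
(19, 5)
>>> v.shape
(5, 11)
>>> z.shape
(37, 23)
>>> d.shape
(5, 19)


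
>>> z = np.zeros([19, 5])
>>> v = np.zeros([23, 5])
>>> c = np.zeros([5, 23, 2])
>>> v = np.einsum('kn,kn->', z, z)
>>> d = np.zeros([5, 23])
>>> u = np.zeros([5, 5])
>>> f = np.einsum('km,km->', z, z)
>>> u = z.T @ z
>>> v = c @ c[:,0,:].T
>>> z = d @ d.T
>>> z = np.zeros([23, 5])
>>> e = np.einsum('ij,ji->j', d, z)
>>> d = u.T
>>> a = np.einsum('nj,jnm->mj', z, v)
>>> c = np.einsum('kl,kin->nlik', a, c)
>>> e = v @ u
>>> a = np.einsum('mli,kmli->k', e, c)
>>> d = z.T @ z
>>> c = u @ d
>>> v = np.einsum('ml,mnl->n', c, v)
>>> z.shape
(23, 5)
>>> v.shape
(23,)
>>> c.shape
(5, 5)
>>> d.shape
(5, 5)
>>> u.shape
(5, 5)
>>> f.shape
()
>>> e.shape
(5, 23, 5)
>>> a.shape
(2,)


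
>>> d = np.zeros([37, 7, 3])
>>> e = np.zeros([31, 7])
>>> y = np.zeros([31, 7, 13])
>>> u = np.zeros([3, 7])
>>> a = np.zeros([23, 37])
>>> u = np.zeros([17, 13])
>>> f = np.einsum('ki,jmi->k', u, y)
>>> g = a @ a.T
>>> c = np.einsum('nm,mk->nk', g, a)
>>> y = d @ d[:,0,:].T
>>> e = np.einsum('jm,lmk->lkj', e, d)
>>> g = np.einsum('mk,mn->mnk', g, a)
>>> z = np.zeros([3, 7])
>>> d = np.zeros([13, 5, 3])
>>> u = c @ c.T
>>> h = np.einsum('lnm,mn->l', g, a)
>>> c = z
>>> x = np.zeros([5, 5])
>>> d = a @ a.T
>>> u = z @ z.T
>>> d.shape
(23, 23)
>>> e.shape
(37, 3, 31)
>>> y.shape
(37, 7, 37)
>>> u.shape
(3, 3)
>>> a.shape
(23, 37)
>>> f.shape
(17,)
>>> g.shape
(23, 37, 23)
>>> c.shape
(3, 7)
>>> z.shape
(3, 7)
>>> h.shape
(23,)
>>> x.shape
(5, 5)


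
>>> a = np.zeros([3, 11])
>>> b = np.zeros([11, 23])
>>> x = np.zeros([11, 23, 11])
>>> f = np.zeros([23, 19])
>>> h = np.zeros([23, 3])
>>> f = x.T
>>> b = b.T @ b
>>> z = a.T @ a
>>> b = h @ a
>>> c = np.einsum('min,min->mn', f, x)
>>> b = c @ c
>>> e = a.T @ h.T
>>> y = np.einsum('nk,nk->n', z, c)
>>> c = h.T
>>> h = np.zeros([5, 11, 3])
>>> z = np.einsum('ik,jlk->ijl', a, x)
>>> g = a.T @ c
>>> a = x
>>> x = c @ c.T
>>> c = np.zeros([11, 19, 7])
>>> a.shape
(11, 23, 11)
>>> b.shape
(11, 11)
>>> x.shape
(3, 3)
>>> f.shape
(11, 23, 11)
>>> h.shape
(5, 11, 3)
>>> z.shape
(3, 11, 23)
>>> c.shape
(11, 19, 7)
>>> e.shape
(11, 23)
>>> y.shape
(11,)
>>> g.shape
(11, 23)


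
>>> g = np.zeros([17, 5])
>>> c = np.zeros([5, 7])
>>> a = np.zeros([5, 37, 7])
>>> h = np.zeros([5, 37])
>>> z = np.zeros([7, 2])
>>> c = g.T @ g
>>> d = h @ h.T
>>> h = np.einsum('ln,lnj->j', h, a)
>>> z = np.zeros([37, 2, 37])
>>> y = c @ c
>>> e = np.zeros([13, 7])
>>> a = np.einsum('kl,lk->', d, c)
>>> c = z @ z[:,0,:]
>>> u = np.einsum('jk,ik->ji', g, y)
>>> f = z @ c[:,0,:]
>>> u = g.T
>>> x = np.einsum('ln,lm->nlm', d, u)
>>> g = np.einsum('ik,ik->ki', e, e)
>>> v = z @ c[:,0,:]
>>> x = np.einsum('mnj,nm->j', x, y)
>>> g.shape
(7, 13)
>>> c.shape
(37, 2, 37)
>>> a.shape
()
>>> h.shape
(7,)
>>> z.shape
(37, 2, 37)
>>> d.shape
(5, 5)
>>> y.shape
(5, 5)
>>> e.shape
(13, 7)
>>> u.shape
(5, 17)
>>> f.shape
(37, 2, 37)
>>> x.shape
(17,)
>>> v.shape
(37, 2, 37)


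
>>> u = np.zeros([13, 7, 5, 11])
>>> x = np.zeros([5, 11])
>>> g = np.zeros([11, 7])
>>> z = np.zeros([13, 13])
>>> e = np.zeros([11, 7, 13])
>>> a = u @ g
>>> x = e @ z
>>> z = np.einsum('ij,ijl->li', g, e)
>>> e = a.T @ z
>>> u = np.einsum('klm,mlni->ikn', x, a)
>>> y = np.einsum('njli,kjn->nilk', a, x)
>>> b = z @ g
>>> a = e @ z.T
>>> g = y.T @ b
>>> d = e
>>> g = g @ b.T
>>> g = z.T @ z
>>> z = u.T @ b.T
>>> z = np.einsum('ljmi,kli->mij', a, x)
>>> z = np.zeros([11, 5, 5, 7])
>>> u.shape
(7, 11, 5)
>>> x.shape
(11, 7, 13)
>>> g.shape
(11, 11)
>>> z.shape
(11, 5, 5, 7)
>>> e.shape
(7, 5, 7, 11)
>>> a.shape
(7, 5, 7, 13)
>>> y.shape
(13, 7, 5, 11)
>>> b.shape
(13, 7)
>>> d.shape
(7, 5, 7, 11)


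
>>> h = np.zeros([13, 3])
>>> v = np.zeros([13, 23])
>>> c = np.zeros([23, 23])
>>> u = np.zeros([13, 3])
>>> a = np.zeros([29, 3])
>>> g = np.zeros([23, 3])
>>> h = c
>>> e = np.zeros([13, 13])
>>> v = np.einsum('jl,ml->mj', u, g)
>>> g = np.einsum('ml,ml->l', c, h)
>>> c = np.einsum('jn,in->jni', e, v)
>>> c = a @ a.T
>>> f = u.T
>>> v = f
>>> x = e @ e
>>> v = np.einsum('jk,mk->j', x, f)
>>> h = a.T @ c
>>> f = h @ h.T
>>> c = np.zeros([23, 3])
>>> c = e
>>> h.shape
(3, 29)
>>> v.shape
(13,)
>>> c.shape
(13, 13)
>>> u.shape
(13, 3)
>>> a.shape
(29, 3)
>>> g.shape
(23,)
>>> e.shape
(13, 13)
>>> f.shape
(3, 3)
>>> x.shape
(13, 13)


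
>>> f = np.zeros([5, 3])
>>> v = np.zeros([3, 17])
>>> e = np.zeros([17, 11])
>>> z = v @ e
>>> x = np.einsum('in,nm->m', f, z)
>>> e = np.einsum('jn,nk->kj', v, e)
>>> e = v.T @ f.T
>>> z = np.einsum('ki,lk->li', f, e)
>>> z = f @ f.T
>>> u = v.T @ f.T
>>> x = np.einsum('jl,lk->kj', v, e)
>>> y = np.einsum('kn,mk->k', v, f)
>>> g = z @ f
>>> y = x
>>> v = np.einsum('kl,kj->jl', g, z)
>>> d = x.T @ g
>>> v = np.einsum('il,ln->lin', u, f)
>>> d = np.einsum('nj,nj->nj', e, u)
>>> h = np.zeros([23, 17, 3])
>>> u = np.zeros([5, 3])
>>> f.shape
(5, 3)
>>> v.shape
(5, 17, 3)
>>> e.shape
(17, 5)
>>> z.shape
(5, 5)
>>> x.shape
(5, 3)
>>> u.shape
(5, 3)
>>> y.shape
(5, 3)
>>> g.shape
(5, 3)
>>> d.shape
(17, 5)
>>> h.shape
(23, 17, 3)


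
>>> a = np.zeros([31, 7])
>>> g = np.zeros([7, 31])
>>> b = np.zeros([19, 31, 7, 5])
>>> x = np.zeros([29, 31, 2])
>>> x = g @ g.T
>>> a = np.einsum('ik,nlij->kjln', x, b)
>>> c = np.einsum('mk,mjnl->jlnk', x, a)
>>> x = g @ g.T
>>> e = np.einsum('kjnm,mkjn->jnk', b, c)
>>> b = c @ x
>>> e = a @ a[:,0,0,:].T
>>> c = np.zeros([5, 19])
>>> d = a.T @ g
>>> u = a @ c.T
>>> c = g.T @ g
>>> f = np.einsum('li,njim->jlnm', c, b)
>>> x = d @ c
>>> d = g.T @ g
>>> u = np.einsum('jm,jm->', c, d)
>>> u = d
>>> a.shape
(7, 5, 31, 19)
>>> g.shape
(7, 31)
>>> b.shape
(5, 19, 31, 7)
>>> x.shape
(19, 31, 5, 31)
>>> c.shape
(31, 31)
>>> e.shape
(7, 5, 31, 7)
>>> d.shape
(31, 31)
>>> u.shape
(31, 31)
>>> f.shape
(19, 31, 5, 7)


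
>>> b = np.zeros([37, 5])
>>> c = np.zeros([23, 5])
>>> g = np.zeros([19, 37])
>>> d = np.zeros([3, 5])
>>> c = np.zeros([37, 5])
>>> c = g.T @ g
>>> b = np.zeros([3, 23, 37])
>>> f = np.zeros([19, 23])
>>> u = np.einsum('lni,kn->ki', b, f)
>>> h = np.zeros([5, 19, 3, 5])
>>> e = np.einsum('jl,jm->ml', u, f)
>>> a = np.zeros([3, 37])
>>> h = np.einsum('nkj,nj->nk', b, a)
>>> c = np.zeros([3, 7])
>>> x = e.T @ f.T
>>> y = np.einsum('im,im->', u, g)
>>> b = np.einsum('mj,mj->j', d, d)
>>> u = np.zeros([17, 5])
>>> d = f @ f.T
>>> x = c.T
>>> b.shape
(5,)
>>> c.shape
(3, 7)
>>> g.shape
(19, 37)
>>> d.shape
(19, 19)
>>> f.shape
(19, 23)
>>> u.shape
(17, 5)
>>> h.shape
(3, 23)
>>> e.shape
(23, 37)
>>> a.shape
(3, 37)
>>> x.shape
(7, 3)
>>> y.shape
()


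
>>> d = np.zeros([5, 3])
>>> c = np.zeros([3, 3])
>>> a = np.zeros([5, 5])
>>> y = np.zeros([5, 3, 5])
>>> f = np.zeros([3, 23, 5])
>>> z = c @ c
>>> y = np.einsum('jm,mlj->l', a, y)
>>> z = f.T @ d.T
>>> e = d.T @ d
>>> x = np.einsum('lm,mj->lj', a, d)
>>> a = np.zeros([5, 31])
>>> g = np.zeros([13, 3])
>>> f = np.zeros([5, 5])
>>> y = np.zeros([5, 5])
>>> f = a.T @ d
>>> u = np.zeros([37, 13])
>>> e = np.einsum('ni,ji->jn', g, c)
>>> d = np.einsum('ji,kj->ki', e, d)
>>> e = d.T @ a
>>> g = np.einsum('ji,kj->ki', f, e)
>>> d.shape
(5, 13)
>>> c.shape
(3, 3)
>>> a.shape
(5, 31)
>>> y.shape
(5, 5)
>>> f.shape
(31, 3)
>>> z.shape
(5, 23, 5)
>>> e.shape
(13, 31)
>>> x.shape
(5, 3)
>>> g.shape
(13, 3)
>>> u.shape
(37, 13)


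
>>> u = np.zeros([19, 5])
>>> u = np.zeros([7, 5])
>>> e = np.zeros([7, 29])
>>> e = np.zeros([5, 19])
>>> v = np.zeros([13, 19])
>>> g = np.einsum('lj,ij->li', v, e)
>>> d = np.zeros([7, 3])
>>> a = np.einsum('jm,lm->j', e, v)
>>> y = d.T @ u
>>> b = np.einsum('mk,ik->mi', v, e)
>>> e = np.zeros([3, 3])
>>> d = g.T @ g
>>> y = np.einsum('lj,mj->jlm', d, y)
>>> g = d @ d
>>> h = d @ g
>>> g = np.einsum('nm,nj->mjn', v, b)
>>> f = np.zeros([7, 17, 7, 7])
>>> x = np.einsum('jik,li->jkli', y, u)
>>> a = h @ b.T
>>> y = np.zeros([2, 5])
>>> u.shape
(7, 5)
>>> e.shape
(3, 3)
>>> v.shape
(13, 19)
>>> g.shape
(19, 5, 13)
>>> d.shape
(5, 5)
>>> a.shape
(5, 13)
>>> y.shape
(2, 5)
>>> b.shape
(13, 5)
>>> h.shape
(5, 5)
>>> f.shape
(7, 17, 7, 7)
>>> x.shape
(5, 3, 7, 5)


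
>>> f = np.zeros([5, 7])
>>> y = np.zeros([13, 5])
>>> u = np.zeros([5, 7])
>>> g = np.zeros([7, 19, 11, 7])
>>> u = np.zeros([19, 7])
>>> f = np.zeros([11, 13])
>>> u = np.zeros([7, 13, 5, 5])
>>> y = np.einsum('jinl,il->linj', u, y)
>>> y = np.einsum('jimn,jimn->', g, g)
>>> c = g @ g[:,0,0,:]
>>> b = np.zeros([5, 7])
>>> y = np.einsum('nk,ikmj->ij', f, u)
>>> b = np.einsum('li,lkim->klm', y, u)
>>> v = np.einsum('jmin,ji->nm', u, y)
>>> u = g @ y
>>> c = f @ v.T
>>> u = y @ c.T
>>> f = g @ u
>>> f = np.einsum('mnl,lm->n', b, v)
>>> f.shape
(7,)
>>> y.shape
(7, 5)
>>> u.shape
(7, 11)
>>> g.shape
(7, 19, 11, 7)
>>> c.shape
(11, 5)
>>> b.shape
(13, 7, 5)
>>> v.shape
(5, 13)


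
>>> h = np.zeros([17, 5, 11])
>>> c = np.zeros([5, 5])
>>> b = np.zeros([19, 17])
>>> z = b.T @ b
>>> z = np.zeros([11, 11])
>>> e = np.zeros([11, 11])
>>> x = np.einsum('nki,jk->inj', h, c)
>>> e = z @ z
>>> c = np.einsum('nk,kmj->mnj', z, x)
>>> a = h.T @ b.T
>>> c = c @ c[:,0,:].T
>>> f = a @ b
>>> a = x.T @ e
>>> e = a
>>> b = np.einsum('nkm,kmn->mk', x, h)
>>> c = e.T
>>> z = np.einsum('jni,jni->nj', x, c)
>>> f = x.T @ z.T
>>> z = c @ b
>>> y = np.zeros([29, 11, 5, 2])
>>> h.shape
(17, 5, 11)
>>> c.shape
(11, 17, 5)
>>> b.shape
(5, 17)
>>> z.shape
(11, 17, 17)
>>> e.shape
(5, 17, 11)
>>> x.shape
(11, 17, 5)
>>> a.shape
(5, 17, 11)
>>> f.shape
(5, 17, 17)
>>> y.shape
(29, 11, 5, 2)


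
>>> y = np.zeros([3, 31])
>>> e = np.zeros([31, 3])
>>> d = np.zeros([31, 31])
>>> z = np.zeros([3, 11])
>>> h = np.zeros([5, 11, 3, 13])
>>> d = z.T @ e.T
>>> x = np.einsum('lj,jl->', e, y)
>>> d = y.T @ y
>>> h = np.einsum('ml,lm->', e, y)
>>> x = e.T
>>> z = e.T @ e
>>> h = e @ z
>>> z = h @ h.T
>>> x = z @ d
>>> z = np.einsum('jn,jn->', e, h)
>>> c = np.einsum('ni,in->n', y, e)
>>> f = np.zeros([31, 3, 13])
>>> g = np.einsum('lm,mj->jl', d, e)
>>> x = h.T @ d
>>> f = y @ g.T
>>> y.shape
(3, 31)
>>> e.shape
(31, 3)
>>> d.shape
(31, 31)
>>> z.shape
()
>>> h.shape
(31, 3)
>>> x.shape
(3, 31)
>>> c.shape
(3,)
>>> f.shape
(3, 3)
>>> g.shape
(3, 31)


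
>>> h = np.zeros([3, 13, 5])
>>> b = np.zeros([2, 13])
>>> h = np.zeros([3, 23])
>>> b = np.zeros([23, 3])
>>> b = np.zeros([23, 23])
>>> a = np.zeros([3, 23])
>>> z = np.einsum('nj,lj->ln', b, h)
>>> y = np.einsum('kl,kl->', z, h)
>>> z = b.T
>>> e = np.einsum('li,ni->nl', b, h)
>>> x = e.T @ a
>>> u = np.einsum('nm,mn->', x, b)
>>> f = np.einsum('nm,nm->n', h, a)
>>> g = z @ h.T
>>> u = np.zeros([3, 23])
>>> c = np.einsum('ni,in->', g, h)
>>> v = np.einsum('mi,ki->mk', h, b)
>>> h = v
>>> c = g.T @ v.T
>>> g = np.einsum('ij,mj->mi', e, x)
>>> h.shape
(3, 23)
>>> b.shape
(23, 23)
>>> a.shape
(3, 23)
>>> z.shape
(23, 23)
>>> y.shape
()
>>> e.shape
(3, 23)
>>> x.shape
(23, 23)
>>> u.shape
(3, 23)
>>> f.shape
(3,)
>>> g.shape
(23, 3)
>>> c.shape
(3, 3)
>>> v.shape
(3, 23)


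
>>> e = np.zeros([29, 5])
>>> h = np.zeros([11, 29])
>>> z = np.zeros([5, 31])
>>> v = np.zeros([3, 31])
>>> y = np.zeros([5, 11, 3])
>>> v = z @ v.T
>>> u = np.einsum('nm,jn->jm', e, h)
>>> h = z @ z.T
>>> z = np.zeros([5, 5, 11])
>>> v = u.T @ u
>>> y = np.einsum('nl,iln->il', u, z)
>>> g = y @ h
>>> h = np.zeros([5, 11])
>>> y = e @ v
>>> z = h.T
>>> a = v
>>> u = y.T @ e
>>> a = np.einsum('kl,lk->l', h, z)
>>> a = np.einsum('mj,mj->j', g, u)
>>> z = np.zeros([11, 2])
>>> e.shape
(29, 5)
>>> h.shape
(5, 11)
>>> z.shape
(11, 2)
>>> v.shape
(5, 5)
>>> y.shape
(29, 5)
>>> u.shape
(5, 5)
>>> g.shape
(5, 5)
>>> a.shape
(5,)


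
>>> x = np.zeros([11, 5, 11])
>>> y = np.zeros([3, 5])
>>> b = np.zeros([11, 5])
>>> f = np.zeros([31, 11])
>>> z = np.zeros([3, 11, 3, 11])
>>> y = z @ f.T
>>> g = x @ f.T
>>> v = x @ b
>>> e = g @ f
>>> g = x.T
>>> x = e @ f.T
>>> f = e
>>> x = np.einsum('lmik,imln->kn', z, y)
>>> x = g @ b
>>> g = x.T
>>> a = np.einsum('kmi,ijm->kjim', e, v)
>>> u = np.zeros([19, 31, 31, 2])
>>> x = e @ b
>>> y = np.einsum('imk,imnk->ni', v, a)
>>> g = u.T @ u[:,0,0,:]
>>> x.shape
(11, 5, 5)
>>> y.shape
(11, 11)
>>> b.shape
(11, 5)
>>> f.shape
(11, 5, 11)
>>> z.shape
(3, 11, 3, 11)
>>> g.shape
(2, 31, 31, 2)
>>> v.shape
(11, 5, 5)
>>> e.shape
(11, 5, 11)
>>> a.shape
(11, 5, 11, 5)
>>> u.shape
(19, 31, 31, 2)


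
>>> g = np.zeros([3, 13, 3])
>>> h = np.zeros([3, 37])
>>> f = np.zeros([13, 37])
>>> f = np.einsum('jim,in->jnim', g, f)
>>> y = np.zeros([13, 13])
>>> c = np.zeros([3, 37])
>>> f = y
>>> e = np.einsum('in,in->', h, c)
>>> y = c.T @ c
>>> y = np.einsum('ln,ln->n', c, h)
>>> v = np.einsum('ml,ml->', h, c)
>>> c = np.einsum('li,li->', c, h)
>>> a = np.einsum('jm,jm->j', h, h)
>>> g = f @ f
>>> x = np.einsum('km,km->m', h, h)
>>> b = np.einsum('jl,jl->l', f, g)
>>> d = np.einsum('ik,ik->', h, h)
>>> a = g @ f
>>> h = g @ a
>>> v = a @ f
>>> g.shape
(13, 13)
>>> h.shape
(13, 13)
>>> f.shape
(13, 13)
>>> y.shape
(37,)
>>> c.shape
()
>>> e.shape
()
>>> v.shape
(13, 13)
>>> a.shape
(13, 13)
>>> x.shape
(37,)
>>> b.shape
(13,)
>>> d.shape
()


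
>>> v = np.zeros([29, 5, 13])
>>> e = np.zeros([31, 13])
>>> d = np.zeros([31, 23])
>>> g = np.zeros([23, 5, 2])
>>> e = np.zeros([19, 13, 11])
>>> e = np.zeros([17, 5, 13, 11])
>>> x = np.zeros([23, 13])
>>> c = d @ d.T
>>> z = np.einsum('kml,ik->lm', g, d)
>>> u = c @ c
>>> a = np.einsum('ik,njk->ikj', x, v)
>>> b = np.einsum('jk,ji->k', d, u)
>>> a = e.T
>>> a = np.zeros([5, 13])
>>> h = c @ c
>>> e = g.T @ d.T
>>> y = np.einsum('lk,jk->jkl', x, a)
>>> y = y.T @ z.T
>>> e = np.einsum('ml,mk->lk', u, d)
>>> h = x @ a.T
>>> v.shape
(29, 5, 13)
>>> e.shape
(31, 23)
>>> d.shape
(31, 23)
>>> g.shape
(23, 5, 2)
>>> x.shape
(23, 13)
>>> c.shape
(31, 31)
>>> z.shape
(2, 5)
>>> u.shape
(31, 31)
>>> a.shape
(5, 13)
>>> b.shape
(23,)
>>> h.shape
(23, 5)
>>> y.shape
(23, 13, 2)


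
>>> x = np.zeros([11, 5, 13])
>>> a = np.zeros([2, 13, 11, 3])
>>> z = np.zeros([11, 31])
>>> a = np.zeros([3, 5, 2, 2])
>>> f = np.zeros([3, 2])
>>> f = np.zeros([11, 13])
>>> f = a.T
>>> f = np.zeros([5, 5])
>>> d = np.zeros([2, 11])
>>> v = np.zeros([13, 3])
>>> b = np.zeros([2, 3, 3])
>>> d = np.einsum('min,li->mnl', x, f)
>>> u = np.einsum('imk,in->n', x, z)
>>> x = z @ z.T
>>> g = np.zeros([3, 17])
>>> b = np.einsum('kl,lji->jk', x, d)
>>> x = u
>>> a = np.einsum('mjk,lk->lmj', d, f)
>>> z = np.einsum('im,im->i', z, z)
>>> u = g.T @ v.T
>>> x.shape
(31,)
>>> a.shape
(5, 11, 13)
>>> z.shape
(11,)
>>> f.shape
(5, 5)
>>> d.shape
(11, 13, 5)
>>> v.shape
(13, 3)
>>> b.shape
(13, 11)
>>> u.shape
(17, 13)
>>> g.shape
(3, 17)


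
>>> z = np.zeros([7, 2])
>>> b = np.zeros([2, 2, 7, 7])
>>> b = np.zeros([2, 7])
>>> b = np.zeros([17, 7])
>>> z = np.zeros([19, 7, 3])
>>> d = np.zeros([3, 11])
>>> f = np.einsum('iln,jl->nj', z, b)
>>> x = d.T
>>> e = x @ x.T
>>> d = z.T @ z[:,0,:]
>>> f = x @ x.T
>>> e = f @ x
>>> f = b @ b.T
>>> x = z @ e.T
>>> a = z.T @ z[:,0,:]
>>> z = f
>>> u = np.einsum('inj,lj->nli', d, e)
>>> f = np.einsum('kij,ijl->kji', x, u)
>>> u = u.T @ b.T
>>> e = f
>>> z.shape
(17, 17)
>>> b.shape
(17, 7)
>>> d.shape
(3, 7, 3)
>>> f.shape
(19, 11, 7)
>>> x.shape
(19, 7, 11)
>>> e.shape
(19, 11, 7)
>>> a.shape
(3, 7, 3)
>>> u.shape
(3, 11, 17)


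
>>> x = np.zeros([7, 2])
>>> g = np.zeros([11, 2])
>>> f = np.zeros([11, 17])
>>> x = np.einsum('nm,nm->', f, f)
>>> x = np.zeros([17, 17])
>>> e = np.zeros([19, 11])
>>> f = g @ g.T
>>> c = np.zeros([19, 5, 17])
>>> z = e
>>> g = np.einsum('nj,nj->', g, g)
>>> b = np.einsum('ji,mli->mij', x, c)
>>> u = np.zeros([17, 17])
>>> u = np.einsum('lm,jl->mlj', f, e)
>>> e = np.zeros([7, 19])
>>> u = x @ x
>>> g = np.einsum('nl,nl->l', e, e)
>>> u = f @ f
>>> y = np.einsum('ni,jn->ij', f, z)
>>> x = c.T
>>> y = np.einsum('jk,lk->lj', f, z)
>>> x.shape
(17, 5, 19)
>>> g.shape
(19,)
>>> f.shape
(11, 11)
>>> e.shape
(7, 19)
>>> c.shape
(19, 5, 17)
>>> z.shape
(19, 11)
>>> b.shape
(19, 17, 17)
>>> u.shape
(11, 11)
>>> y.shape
(19, 11)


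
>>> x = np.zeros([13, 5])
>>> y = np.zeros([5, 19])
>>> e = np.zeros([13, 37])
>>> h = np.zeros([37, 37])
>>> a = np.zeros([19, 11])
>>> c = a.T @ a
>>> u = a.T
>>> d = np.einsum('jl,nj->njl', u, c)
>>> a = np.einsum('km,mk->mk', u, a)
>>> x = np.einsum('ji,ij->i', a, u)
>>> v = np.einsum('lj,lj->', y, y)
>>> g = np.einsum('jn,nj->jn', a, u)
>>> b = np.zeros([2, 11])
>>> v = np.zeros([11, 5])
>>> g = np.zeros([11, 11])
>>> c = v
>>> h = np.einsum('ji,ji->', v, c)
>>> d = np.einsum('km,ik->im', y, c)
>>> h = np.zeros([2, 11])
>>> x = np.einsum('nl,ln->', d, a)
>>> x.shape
()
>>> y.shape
(5, 19)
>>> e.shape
(13, 37)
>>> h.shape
(2, 11)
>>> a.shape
(19, 11)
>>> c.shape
(11, 5)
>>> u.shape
(11, 19)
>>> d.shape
(11, 19)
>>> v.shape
(11, 5)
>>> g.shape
(11, 11)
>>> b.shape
(2, 11)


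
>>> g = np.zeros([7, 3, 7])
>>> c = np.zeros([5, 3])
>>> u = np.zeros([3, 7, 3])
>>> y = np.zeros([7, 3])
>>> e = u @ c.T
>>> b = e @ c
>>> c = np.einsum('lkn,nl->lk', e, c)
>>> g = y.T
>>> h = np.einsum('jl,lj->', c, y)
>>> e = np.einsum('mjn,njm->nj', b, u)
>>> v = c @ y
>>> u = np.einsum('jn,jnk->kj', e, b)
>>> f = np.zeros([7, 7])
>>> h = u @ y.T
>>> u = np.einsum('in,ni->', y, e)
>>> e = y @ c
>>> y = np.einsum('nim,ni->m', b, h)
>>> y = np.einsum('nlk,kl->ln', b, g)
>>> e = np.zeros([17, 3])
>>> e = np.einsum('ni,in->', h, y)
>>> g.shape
(3, 7)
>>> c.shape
(3, 7)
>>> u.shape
()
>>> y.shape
(7, 3)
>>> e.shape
()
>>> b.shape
(3, 7, 3)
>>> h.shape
(3, 7)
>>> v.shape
(3, 3)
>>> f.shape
(7, 7)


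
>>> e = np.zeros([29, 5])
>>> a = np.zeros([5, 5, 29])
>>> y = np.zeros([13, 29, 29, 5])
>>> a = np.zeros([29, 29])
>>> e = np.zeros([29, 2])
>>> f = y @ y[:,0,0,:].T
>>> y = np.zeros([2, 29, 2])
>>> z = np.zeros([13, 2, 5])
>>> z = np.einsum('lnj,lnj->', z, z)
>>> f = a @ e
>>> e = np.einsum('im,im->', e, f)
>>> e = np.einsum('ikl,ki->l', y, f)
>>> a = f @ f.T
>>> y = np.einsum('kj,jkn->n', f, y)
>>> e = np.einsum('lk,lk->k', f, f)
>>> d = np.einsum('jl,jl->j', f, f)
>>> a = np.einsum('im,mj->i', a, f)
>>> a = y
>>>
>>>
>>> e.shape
(2,)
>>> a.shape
(2,)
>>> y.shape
(2,)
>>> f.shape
(29, 2)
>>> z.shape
()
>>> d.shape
(29,)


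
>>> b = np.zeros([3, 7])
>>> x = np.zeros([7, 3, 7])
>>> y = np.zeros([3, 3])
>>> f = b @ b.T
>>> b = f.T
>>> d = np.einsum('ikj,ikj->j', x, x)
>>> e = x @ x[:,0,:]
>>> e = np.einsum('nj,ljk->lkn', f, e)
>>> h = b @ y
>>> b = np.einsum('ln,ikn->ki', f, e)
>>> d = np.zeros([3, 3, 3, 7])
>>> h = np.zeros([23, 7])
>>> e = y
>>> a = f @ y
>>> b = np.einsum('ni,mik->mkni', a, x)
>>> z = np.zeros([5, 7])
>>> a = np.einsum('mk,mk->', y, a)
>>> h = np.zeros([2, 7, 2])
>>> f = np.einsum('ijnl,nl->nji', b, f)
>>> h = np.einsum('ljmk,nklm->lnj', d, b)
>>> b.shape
(7, 7, 3, 3)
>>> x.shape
(7, 3, 7)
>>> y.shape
(3, 3)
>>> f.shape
(3, 7, 7)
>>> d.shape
(3, 3, 3, 7)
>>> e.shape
(3, 3)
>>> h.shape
(3, 7, 3)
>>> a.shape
()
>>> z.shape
(5, 7)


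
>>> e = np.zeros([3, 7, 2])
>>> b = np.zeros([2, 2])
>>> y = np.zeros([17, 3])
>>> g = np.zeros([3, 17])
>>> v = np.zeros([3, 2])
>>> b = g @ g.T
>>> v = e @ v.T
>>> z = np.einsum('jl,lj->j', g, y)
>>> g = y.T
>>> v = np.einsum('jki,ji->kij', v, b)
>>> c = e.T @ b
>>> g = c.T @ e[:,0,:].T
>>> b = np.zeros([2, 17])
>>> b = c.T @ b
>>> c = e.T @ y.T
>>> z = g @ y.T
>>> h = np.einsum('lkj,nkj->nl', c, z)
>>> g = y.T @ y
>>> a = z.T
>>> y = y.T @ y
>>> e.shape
(3, 7, 2)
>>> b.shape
(3, 7, 17)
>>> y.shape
(3, 3)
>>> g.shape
(3, 3)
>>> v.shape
(7, 3, 3)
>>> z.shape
(3, 7, 17)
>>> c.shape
(2, 7, 17)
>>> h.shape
(3, 2)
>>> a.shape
(17, 7, 3)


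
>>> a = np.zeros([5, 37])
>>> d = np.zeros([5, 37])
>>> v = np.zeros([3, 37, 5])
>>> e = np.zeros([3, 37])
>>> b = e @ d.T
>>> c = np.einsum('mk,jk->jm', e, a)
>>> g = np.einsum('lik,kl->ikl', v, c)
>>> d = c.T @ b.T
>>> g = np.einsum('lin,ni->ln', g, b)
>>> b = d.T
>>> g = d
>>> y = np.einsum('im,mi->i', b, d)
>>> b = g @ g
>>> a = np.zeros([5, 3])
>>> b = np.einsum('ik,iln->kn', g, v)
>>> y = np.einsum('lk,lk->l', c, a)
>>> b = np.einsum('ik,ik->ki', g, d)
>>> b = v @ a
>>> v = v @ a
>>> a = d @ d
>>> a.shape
(3, 3)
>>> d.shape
(3, 3)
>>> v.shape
(3, 37, 3)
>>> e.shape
(3, 37)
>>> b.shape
(3, 37, 3)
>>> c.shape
(5, 3)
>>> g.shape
(3, 3)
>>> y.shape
(5,)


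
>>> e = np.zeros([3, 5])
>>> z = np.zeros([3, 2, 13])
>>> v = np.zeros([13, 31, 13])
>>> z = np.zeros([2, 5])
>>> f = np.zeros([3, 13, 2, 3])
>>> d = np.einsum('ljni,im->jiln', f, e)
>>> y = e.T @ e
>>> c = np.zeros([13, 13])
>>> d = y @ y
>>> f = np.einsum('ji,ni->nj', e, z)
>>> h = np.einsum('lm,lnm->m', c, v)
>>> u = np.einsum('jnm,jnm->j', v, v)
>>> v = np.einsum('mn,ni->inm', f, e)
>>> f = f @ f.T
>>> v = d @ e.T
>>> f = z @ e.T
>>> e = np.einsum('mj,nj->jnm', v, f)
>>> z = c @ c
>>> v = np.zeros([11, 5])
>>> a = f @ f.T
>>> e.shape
(3, 2, 5)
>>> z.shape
(13, 13)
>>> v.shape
(11, 5)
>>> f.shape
(2, 3)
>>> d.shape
(5, 5)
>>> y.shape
(5, 5)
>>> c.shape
(13, 13)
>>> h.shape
(13,)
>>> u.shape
(13,)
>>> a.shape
(2, 2)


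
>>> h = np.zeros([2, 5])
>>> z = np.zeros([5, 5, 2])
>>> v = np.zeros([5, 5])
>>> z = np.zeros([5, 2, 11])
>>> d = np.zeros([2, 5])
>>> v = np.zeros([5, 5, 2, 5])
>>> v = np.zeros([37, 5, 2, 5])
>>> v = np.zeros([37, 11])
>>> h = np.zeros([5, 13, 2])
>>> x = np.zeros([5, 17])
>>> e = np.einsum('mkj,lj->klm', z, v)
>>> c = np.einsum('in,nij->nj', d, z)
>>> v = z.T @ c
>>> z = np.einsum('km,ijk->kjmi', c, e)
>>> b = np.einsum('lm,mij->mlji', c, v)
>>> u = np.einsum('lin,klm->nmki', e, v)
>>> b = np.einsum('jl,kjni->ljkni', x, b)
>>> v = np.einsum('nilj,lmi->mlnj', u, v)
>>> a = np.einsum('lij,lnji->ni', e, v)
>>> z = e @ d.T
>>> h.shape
(5, 13, 2)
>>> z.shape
(2, 37, 2)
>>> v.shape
(2, 11, 5, 37)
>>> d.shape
(2, 5)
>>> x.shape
(5, 17)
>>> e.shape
(2, 37, 5)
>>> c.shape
(5, 11)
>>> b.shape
(17, 5, 11, 11, 2)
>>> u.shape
(5, 11, 11, 37)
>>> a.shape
(11, 37)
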